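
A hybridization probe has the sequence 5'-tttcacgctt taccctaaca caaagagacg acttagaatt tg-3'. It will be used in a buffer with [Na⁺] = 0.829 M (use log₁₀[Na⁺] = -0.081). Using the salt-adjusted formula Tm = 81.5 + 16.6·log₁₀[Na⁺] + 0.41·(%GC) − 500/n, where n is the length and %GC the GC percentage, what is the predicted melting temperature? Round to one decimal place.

83.9°C

Length n = 42. A=14, T=12, G=6, C=10
G+C = 16, so %GC = 16/42 × 100 = 38.095%
Salt term: 16.6 × (-0.081) = -1.345
GC term: 0.41 × 38.095 = 15.619; length term: −500/42 = −11.905
Tm = 81.5 + (-1.345) + 15.619 − 11.905 = 83.869 → 83.9°C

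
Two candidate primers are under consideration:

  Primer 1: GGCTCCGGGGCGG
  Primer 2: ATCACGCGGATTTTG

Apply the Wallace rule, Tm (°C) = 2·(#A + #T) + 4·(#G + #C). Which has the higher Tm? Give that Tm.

Primer 1, 50°C

Primer 1: A+T=1, G+C=12 → Tm = 2(1)+4(12) = 50°C
Primer 2: A+T=8, G+C=7 → Tm = 2(8)+4(7) = 44°C
50°C vs 44°C → primer 1 is higher.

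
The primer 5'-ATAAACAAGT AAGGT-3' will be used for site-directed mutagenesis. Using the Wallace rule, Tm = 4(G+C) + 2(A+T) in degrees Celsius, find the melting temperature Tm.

Scanning the sequence gives A=8, T=3, G=3, C=1.
AT pairs contribute 11, GC pairs contribute 4.
Tm = 2×11 + 4×4 = 38°C

38°C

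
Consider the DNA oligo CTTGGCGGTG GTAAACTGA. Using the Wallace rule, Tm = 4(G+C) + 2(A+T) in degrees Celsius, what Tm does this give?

58°C

C=3, T=5, G=7, A=4
A+T = 9, G+C = 10
Tm = 2(9) + 4(10) = 18 + 40 = 58°C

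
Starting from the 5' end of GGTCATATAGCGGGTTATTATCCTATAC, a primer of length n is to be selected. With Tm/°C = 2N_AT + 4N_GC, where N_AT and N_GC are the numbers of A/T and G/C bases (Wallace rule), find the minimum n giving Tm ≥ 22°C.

First 7 bases: GGTCATA → Tm = 20°C (< 22°C)
First 8 bases: GGTCATAT → Tm = 22°C (≥ 22°C)
Since every base adds ≥2°C, Tm only increases with n, so the threshold is first crossed at n = 8.

n = 8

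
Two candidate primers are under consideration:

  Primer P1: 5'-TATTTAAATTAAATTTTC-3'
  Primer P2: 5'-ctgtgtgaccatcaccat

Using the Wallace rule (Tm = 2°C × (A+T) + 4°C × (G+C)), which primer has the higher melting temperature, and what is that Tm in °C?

Primer P1: A+T=17, G+C=1 → Tm = 2(17)+4(1) = 38°C
Primer P2: A+T=9, G+C=9 → Tm = 2(9)+4(9) = 54°C
38°C vs 54°C → primer P2 is higher.

Primer P2, 54°C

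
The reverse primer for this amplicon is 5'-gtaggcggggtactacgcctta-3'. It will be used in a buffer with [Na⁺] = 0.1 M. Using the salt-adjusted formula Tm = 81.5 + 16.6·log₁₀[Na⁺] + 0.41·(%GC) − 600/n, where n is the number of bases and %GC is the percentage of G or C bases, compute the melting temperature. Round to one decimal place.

Length n = 22. Base counts: C=5, T=5, A=4, G=8
G+C = 13, so %GC = 13/22 × 100 = 59.091%
Salt term: 16.6 × (-1) = -16.6
GC term: 0.41 × 59.091 = 24.227; length term: −600/22 = −27.273
Tm = 81.5 + (-16.6) + 24.227 − 27.273 = 61.854 → 61.9°C

61.9°C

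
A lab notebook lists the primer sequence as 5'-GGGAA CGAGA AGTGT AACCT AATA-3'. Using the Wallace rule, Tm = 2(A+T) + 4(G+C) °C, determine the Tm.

Base counts: A=10, T=4, G=7, C=3
So N_AT = 14 and N_GC = 10.
Tm = 2×14 + 4×10 = 68°C

68°C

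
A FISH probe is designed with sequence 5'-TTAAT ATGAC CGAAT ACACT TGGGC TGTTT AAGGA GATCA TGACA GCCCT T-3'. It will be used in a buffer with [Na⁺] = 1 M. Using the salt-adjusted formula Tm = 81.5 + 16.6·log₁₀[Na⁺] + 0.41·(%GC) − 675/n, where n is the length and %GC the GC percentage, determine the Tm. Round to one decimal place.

85.1°C

Length n = 51. Scanning the sequence gives C=10, T=15, G=11, A=15.
G+C = 21, so %GC = 21/51 × 100 = 41.176%
Salt term: 16.6 × (0) = 0
GC term: 0.41 × 41.176 = 16.882; length term: −675/51 = −13.235
Tm = 81.5 + (0) + 16.882 − 13.235 = 85.147 → 85.1°C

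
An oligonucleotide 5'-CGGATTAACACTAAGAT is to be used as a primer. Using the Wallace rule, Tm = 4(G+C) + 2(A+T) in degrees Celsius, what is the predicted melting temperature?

Counting bases: G=3, T=4, C=3, A=7
A+T = 11, G+C = 6
Tm = 2×11 + 4×6 = 46°C

46°C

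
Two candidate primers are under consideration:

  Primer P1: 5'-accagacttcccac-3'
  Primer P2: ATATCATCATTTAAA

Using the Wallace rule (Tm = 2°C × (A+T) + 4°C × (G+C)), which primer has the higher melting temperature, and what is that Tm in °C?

Primer P1: A+T=6, G+C=8 → Tm = 2(6)+4(8) = 44°C
Primer P2: A+T=13, G+C=2 → Tm = 2(13)+4(2) = 34°C
44°C vs 34°C → primer P1 is higher.

Primer P1, 44°C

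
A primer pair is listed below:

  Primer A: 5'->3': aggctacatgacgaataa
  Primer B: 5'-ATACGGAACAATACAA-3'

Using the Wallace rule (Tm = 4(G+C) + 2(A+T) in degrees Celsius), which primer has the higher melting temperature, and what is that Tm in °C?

Primer A, 50°C

Primer A: A+T=11, G+C=7 → Tm = 2(11)+4(7) = 50°C
Primer B: A+T=11, G+C=5 → Tm = 2(11)+4(5) = 42°C
50°C vs 42°C → primer A is higher.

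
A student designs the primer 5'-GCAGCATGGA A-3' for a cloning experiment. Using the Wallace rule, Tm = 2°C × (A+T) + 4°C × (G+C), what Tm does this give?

34°C

Scanning the sequence gives G=4, C=2, A=4, T=1.
A+T = 5, G+C = 6
Tm = 2(5) + 4(6) = 10 + 24 = 34°C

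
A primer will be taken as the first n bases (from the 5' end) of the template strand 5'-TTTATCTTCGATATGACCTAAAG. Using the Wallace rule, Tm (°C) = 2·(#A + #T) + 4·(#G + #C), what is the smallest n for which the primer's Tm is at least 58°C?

First 22 bases: TTTATCTTCGATATGACCTAAA → Tm = 56°C (< 58°C)
First 23 bases: TTTATCTTCGATATGACCTAAAG → Tm = 60°C (≥ 58°C)
Since every base adds ≥2°C, Tm only increases with n, so the threshold is first crossed at n = 23.

n = 23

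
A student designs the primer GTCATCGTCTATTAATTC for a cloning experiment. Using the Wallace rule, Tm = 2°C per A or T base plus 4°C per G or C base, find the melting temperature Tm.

48°C

A=4, C=4, T=8, G=2
AT pairs contribute 12, GC pairs contribute 6.
Tm = 4·6 + 2·12 = 24 + 24 = 48°C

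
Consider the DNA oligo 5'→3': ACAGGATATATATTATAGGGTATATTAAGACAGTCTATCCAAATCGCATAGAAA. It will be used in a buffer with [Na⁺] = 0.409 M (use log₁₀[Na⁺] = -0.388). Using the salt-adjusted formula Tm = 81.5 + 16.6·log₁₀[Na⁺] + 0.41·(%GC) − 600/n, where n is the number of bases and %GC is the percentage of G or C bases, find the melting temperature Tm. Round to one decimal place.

76.1°C

Length n = 54. Counting bases: T=15, C=7, A=23, G=9
G+C = 16, so %GC = 16/54 × 100 = 29.63%
Salt term: 16.6 × (-0.388) = -6.441
GC term: 0.41 × 29.63 = 12.148; length term: −600/54 = −11.111
Tm = 81.5 + (-6.441) + 12.148 − 11.111 = 76.096 → 76.1°C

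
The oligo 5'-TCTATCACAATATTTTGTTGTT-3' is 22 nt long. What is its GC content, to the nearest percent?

Base counts: A=5, G=2, C=3, T=12
G+C = 2 + 3 = 5 out of 22 bases
%GC = 5/22 × 100 = 22.73% ≈ 23%

23%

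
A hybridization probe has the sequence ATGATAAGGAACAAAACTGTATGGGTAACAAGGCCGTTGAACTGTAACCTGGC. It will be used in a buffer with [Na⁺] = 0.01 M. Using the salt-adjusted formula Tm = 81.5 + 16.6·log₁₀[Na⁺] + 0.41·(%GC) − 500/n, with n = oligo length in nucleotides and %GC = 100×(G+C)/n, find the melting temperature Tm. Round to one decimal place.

56.7°C

Length n = 53. Scanning the sequence gives A=19, T=11, G=14, C=9.
G+C = 23, so %GC = 23/53 × 100 = 43.396%
Salt term: 16.6 × (-2) = -33.2
GC term: 0.41 × 43.396 = 17.792; length term: −500/53 = −9.434
Tm = 81.5 + (-33.2) + 17.792 − 9.434 = 56.658 → 56.7°C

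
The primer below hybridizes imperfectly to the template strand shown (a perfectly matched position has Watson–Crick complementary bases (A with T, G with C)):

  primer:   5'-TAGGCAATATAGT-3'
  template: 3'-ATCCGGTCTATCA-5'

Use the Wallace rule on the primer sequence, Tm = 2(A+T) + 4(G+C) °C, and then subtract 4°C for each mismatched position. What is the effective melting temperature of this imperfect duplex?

26°C

Primer base counts: A=5, T=4, G=3, C=1 → A+T=9, G+C=4
Perfect-match Tm = 2(9) + 4(4) = 18 + 16 = 34°C
Mismatches (positions where the bases are not complementary): 2 (at positions 6, 8)
Effective Tm = 34 − 2×4 = 34 − 8 = 26°C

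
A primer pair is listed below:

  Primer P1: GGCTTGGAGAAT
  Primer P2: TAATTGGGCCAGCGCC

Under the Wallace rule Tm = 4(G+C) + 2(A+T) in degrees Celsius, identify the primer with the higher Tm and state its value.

Primer P1: A+T=6, G+C=6 → Tm = 2(6)+4(6) = 36°C
Primer P2: A+T=6, G+C=10 → Tm = 2(6)+4(10) = 52°C
36°C vs 52°C → primer P2 is higher.

Primer P2, 52°C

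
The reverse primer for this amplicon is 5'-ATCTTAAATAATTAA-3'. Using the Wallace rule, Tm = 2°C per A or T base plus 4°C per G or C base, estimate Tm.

G=0, A=8, T=6, C=1
A+T = 14, G+C = 1
Tm = 2×14 + 4×1 = 32°C

32°C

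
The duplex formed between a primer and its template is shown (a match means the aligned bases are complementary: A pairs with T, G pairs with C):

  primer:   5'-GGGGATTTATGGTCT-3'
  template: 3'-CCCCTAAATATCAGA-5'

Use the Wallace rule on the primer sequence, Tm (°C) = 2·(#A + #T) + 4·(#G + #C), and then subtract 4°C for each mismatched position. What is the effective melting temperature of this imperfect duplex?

Primer base counts: A=2, T=6, G=6, C=1 → A+T=8, G+C=7
Perfect-match Tm = 2(8) + 4(7) = 16 + 28 = 44°C
Mismatches (positions where the bases are not complementary): 1 (at position 11)
Effective Tm = 44 − 1×4 = 44 − 4 = 40°C

40°C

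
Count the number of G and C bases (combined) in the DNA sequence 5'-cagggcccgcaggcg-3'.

13

A=2, G=7, T=0, C=6
G+C = 7 + 6 = 13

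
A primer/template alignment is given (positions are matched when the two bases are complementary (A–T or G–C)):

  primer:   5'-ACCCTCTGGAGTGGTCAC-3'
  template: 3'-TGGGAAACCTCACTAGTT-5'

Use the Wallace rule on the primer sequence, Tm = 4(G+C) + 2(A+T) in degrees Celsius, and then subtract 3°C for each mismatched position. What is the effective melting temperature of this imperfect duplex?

49°C

Primer base counts: A=3, T=4, G=5, C=6 → A+T=7, G+C=11
Perfect-match Tm = 2(7) + 4(11) = 14 + 44 = 58°C
Mismatches (positions where the bases are not complementary): 3 (at positions 6, 14, 18)
Effective Tm = 58 − 3×3 = 58 − 9 = 49°C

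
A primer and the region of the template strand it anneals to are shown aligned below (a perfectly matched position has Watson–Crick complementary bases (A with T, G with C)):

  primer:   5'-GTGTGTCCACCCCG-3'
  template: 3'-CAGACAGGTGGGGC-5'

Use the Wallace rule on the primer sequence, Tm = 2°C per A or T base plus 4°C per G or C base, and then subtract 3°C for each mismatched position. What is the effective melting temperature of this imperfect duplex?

45°C

Primer base counts: A=1, T=3, G=4, C=6 → A+T=4, G+C=10
Perfect-match Tm = 2(4) + 4(10) = 8 + 40 = 48°C
Mismatches (positions where the bases are not complementary): 1 (at position 3)
Effective Tm = 48 − 1×3 = 48 − 3 = 45°C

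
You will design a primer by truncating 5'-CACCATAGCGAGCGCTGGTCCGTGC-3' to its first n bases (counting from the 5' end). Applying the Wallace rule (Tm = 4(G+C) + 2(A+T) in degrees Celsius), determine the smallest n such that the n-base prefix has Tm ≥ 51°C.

First 15 bases: CACCATAGCGAGCGC → Tm = 50°C (< 51°C)
First 16 bases: CACCATAGCGAGCGCT → Tm = 52°C (≥ 51°C)
Since every base adds ≥2°C, Tm only increases with n, so the threshold is first crossed at n = 16.

n = 16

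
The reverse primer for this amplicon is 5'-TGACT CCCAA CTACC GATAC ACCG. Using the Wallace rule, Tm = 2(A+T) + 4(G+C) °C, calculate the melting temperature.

74°C

Scanning the sequence gives G=3, C=10, T=4, A=7.
AT pairs contribute 11, GC pairs contribute 13.
Tm = 2×11 + 4×13 = 74°C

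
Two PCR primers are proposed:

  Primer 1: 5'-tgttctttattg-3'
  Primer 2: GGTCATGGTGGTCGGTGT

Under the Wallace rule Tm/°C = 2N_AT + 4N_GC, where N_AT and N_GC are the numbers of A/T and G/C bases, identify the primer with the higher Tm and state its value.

Primer 1: A+T=9, G+C=3 → Tm = 2(9)+4(3) = 30°C
Primer 2: A+T=7, G+C=11 → Tm = 2(7)+4(11) = 58°C
30°C vs 58°C → primer 2 is higher.

Primer 2, 58°C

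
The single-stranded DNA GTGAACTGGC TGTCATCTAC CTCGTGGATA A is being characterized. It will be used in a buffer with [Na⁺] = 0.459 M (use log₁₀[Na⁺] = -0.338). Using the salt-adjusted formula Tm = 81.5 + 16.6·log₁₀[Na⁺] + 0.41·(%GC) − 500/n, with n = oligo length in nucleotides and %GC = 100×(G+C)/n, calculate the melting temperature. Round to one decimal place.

79.6°C

Length n = 31. Scanning the sequence gives A=7, G=8, C=7, T=9.
G+C = 15, so %GC = 15/31 × 100 = 48.387%
Salt term: 16.6 × (-0.338) = -5.611
GC term: 0.41 × 48.387 = 19.839; length term: −500/31 = −16.129
Tm = 81.5 + (-5.611) + 19.839 − 16.129 = 79.599 → 79.6°C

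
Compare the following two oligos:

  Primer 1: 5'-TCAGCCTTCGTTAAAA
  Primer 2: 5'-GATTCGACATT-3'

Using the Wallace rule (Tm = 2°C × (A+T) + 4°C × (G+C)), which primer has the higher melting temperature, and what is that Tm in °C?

Primer 1: A+T=10, G+C=6 → Tm = 2(10)+4(6) = 44°C
Primer 2: A+T=7, G+C=4 → Tm = 2(7)+4(4) = 30°C
44°C vs 30°C → primer 1 is higher.

Primer 1, 44°C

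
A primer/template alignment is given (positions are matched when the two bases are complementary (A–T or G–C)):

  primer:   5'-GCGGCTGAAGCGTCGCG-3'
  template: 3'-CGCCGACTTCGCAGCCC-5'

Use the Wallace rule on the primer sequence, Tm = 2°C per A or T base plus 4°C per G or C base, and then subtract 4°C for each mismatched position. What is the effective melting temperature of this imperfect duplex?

Primer base counts: A=2, T=2, G=8, C=5 → A+T=4, G+C=13
Perfect-match Tm = 2(4) + 4(13) = 8 + 52 = 60°C
Mismatches (positions where the bases are not complementary): 1 (at position 16)
Effective Tm = 60 − 1×4 = 60 − 4 = 56°C

56°C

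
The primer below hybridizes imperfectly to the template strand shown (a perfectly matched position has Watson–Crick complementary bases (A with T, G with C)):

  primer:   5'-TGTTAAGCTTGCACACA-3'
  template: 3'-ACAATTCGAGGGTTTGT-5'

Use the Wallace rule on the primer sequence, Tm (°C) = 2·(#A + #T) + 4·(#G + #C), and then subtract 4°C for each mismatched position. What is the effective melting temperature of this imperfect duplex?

Primer base counts: A=5, T=5, G=3, C=4 → A+T=10, G+C=7
Perfect-match Tm = 2(10) + 4(7) = 20 + 28 = 48°C
Mismatches (positions where the bases are not complementary): 3 (at positions 10, 11, 14)
Effective Tm = 48 − 3×4 = 48 − 12 = 36°C

36°C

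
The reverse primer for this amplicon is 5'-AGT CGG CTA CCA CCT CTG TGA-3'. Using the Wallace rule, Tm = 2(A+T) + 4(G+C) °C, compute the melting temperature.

66°C

T=5, G=5, C=7, A=4
AT pairs contribute 9, GC pairs contribute 12.
Tm = 4·12 + 2·9 = 48 + 18 = 66°C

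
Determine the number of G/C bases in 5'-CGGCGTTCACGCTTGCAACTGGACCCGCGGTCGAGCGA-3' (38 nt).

Scanning the sequence gives A=6, G=13, C=13, T=6.
Total G or C: 13 + 13 = 26

26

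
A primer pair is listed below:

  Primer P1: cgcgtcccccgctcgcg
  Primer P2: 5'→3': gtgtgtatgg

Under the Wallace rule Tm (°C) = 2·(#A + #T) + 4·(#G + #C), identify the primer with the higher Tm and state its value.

Primer P1: A+T=2, G+C=15 → Tm = 2(2)+4(15) = 64°C
Primer P2: A+T=5, G+C=5 → Tm = 2(5)+4(5) = 30°C
64°C vs 30°C → primer P1 is higher.

Primer P1, 64°C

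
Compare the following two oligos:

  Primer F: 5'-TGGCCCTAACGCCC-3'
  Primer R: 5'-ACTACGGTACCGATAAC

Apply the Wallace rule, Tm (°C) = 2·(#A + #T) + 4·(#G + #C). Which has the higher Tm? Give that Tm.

Primer F: A+T=4, G+C=10 → Tm = 2(4)+4(10) = 48°C
Primer R: A+T=9, G+C=8 → Tm = 2(9)+4(8) = 50°C
48°C vs 50°C → primer R is higher.

Primer R, 50°C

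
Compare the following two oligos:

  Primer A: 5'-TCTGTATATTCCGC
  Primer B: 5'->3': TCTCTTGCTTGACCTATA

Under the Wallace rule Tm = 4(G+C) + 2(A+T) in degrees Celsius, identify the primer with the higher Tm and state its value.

Primer A: A+T=8, G+C=6 → Tm = 2(8)+4(6) = 40°C
Primer B: A+T=11, G+C=7 → Tm = 2(11)+4(7) = 50°C
40°C vs 50°C → primer B is higher.

Primer B, 50°C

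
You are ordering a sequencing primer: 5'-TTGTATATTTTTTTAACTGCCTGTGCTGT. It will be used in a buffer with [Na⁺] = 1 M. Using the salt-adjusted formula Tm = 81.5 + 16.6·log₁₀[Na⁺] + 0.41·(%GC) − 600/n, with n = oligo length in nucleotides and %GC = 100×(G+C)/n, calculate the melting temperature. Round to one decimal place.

Length n = 29. Scanning the sequence gives G=5, A=4, T=16, C=4.
G+C = 9, so %GC = 9/29 × 100 = 31.034%
Salt term: 16.6 × (0) = 0
GC term: 0.41 × 31.034 = 12.724; length term: −600/29 = −20.69
Tm = 81.5 + (0) + 12.724 − 20.69 = 73.534 → 73.5°C

73.5°C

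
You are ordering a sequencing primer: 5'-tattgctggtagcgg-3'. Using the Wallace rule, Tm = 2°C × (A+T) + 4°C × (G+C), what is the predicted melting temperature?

Scanning the sequence gives G=6, A=2, T=5, C=2.
AT pairs contribute 7, GC pairs contribute 8.
Tm = 4·8 + 2·7 = 32 + 14 = 46°C

46°C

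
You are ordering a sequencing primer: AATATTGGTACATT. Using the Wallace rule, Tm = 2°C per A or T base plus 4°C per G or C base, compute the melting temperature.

G=2, T=6, A=5, C=1
AT pairs contribute 11, GC pairs contribute 3.
Tm = 2(11) + 4(3) = 22 + 12 = 34°C

34°C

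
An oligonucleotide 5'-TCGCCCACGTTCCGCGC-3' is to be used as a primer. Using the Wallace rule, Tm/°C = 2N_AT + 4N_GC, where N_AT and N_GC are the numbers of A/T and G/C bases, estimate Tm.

G=4, A=1, T=3, C=9
So N_AT = 4 and N_GC = 13.
Tm = 2×4 + 4×13 = 60°C

60°C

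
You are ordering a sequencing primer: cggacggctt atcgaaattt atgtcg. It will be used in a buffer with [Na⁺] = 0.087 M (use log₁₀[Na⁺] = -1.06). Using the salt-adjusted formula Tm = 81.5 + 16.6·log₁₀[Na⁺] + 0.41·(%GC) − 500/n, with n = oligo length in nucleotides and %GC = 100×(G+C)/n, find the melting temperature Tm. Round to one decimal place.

63.6°C

Length n = 26. Base counts: G=7, C=5, A=6, T=8
G+C = 12, so %GC = 12/26 × 100 = 46.154%
Salt term: 16.6 × (-1.06) = -17.596
GC term: 0.41 × 46.154 = 18.923; length term: −500/26 = −19.231
Tm = 81.5 + (-17.596) + 18.923 − 19.231 = 63.596 → 63.6°C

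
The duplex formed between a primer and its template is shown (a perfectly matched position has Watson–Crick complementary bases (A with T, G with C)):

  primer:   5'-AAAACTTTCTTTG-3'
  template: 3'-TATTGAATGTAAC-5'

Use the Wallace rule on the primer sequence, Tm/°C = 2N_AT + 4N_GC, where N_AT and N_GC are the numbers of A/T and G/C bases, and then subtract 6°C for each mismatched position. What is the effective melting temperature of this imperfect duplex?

Primer base counts: A=4, T=6, G=1, C=2 → A+T=10, G+C=3
Perfect-match Tm = 2(10) + 4(3) = 20 + 12 = 32°C
Mismatches (positions where the bases are not complementary): 3 (at positions 2, 8, 10)
Effective Tm = 32 − 3×6 = 32 − 18 = 14°C

14°C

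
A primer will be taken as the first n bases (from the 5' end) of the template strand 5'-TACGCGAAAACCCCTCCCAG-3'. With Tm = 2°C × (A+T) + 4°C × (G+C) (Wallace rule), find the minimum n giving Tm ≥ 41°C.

First 13 bases: TACGCGAAAACCC → Tm = 40°C (< 41°C)
First 14 bases: TACGCGAAAACCCC → Tm = 44°C (≥ 41°C)
Each additional base adds 2°C (A/T) or 4°C (G/C), so Tm is non-decreasing in n; n = 14 is the first length to reach 41°C.

n = 14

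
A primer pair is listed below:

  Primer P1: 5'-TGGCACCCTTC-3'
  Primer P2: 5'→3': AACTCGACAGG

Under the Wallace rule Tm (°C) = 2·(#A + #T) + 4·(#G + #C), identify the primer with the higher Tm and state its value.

Primer P1: A+T=4, G+C=7 → Tm = 2(4)+4(7) = 36°C
Primer P2: A+T=5, G+C=6 → Tm = 2(5)+4(6) = 34°C
36°C vs 34°C → primer P1 is higher.

Primer P1, 36°C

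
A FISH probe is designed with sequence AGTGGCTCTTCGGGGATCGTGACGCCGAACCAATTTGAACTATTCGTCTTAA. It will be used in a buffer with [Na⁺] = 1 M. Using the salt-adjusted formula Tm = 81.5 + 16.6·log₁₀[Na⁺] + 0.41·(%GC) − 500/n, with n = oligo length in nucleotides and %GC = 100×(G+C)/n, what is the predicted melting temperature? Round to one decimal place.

91.6°C

Length n = 52. T=15, G=13, C=12, A=12
G+C = 25, so %GC = 25/52 × 100 = 48.077%
Salt term: 16.6 × (0) = 0
GC term: 0.41 × 48.077 = 19.712; length term: −500/52 = −9.615
Tm = 81.5 + (0) + 19.712 − 9.615 = 91.597 → 91.6°C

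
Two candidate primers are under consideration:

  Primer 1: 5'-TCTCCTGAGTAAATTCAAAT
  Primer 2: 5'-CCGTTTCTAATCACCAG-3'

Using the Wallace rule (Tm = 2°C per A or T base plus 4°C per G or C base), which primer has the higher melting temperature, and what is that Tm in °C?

Primer 1, 52°C

Primer 1: A+T=14, G+C=6 → Tm = 2(14)+4(6) = 52°C
Primer 2: A+T=9, G+C=8 → Tm = 2(9)+4(8) = 50°C
52°C vs 50°C → primer 1 is higher.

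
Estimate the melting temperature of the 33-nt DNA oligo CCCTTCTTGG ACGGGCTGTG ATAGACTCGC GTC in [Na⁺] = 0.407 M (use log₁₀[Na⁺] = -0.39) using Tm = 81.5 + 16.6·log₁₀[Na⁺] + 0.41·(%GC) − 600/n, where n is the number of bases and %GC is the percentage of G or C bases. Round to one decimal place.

81.7°C

Length n = 33. Base counts: C=10, A=4, T=9, G=10
G+C = 20, so %GC = 20/33 × 100 = 60.606%
Salt term: 16.6 × (-0.39) = -6.474
GC term: 0.41 × 60.606 = 24.848; length term: −600/33 = −18.182
Tm = 81.5 + (-6.474) + 24.848 − 18.182 = 81.692 → 81.7°C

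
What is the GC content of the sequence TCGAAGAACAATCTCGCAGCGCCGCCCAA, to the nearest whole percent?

Counting bases: A=9, T=3, C=11, G=6
G+C = 6 + 11 = 17 out of 29 bases
%GC = 17/29 × 100 = 58.62% ≈ 59%

59%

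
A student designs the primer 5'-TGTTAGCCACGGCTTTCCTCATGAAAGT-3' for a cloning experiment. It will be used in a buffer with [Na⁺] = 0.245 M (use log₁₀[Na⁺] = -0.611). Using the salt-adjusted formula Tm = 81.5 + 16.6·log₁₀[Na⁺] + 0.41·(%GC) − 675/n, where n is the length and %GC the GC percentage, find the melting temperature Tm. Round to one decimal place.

66.3°C

Length n = 28. T=9, G=6, A=6, C=7
G+C = 13, so %GC = 13/28 × 100 = 46.429%
Salt term: 16.6 × (-0.611) = -10.143
GC term: 0.41 × 46.429 = 19.036; length term: −675/28 = −24.107
Tm = 81.5 + (-10.143) + 19.036 − 24.107 = 66.286 → 66.3°C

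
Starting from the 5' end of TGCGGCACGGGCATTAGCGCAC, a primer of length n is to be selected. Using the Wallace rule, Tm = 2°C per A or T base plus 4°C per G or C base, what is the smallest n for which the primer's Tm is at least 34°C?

First 9 bases: TGCGGCACG → Tm = 32°C (< 34°C)
First 10 bases: TGCGGCACGG → Tm = 36°C (≥ 34°C)
Since every base adds ≥2°C, Tm only increases with n, so the threshold is first crossed at n = 10.

n = 10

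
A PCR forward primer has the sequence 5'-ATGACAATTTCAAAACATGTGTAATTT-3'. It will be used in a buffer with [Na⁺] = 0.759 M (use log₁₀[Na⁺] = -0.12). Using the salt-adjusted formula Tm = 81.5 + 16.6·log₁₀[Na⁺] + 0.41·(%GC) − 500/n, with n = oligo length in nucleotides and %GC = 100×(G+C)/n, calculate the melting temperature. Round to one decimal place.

Length n = 27. C=3, G=3, T=10, A=11
G+C = 6, so %GC = 6/27 × 100 = 22.222%
Salt term: 16.6 × (-0.12) = -1.992
GC term: 0.41 × 22.222 = 9.111; length term: −500/27 = −18.519
Tm = 81.5 + (-1.992) + 9.111 − 18.519 = 70.1 → 70.1°C

70.1°C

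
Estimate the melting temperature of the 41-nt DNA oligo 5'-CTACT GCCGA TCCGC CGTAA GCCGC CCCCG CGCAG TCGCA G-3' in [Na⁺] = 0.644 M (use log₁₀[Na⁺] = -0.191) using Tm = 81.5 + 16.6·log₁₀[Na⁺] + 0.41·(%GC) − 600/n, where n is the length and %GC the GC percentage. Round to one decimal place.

93.7°C

Length n = 41. T=5, C=19, A=6, G=11
G+C = 30, so %GC = 30/41 × 100 = 73.171%
Salt term: 16.6 × (-0.191) = -3.171
GC term: 0.41 × 73.171 = 30; length term: −600/41 = −14.634
Tm = 81.5 + (-3.171) + 30 − 14.634 = 93.695 → 93.7°C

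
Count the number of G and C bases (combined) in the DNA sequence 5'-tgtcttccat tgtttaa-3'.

G=2, C=3, A=3, T=9
Total G or C: 2 + 3 = 5

5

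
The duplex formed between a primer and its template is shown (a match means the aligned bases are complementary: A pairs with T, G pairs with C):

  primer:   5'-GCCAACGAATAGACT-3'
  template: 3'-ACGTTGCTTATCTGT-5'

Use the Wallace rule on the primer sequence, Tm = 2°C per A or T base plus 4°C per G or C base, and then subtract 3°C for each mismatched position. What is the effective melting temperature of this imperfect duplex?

35°C

Primer base counts: A=6, T=2, G=3, C=4 → A+T=8, G+C=7
Perfect-match Tm = 2(8) + 4(7) = 16 + 28 = 44°C
Mismatches (positions where the bases are not complementary): 3 (at positions 1, 2, 15)
Effective Tm = 44 − 3×3 = 44 − 9 = 35°C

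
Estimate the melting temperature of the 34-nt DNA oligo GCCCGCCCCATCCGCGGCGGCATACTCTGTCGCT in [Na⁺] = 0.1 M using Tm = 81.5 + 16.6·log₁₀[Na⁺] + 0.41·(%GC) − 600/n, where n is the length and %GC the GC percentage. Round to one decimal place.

Length n = 34. Base counts: G=9, A=3, C=16, T=6
G+C = 25, so %GC = 25/34 × 100 = 73.529%
Salt term: 16.6 × (-1) = -16.6
GC term: 0.41 × 73.529 = 30.147; length term: −600/34 = −17.647
Tm = 81.5 + (-16.6) + 30.147 − 17.647 = 77.4 → 77.4°C

77.4°C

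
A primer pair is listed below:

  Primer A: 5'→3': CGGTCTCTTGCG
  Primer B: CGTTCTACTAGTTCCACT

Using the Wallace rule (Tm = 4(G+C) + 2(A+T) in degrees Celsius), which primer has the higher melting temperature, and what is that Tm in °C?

Primer A: A+T=4, G+C=8 → Tm = 2(4)+4(8) = 40°C
Primer B: A+T=10, G+C=8 → Tm = 2(10)+4(8) = 52°C
40°C vs 52°C → primer B is higher.

Primer B, 52°C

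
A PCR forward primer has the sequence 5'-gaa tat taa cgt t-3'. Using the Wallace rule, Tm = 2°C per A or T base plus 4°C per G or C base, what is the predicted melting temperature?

Counting bases: G=2, A=5, C=1, T=5
So N_AT = 10 and N_GC = 3.
Tm = 2(10) + 4(3) = 20 + 12 = 32°C

32°C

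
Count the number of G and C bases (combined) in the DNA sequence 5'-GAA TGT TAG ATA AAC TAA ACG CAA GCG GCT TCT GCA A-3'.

15

Base counts: A=14, G=8, C=7, T=8
G+C = 8 + 7 = 15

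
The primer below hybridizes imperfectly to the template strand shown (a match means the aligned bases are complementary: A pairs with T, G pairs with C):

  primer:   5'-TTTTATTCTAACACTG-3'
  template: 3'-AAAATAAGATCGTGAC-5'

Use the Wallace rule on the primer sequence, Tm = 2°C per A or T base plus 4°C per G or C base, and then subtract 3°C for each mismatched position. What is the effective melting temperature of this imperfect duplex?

Primer base counts: A=4, T=8, G=1, C=3 → A+T=12, G+C=4
Perfect-match Tm = 2(12) + 4(4) = 24 + 16 = 40°C
Mismatches (positions where the bases are not complementary): 1 (at position 11)
Effective Tm = 40 − 1×3 = 40 − 3 = 37°C

37°C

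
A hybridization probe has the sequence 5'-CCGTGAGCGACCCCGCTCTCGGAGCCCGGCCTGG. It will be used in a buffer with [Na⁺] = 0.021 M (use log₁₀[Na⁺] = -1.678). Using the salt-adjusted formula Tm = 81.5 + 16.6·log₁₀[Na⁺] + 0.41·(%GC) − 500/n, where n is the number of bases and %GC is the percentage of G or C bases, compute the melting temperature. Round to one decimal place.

71.5°C

Length n = 34. Scanning the sequence gives G=12, C=15, A=3, T=4.
G+C = 27, so %GC = 27/34 × 100 = 79.412%
Salt term: 16.6 × (-1.678) = -27.855
GC term: 0.41 × 79.412 = 32.559; length term: −500/34 = −14.706
Tm = 81.5 + (-27.855) + 32.559 − 14.706 = 71.498 → 71.5°C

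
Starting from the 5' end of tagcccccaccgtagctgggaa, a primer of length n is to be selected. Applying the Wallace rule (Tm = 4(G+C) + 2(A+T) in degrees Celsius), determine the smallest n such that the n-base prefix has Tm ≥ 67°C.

First 19 bases: TAGCCCCCACCGTAGCTGG → Tm = 64°C (< 67°C)
First 20 bases: TAGCCCCCACCGTAGCTGGG → Tm = 68°C (≥ 67°C)
Each additional base adds 2°C (A/T) or 4°C (G/C), so Tm is non-decreasing in n; n = 20 is the first length to reach 67°C.

n = 20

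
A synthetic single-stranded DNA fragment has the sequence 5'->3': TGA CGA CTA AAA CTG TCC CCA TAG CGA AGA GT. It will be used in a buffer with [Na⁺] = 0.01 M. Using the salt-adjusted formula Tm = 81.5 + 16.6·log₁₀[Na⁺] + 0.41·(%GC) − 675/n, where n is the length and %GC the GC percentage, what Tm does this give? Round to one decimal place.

Length n = 32. G=7, A=11, T=6, C=8
G+C = 15, so %GC = 15/32 × 100 = 46.875%
Salt term: 16.6 × (-2) = -33.2
GC term: 0.41 × 46.875 = 19.219; length term: −675/32 = −21.094
Tm = 81.5 + (-33.2) + 19.219 − 21.094 = 46.425 → 46.4°C

46.4°C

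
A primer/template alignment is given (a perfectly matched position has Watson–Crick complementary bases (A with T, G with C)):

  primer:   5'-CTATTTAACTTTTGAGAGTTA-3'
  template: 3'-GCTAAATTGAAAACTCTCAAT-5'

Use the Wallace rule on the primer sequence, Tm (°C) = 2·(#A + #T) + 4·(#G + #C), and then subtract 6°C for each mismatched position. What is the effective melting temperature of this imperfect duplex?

Primer base counts: A=6, T=10, G=3, C=2 → A+T=16, G+C=5
Perfect-match Tm = 2(16) + 4(5) = 32 + 20 = 52°C
Mismatches (positions where the bases are not complementary): 1 (at position 2)
Effective Tm = 52 − 1×6 = 52 − 6 = 46°C

46°C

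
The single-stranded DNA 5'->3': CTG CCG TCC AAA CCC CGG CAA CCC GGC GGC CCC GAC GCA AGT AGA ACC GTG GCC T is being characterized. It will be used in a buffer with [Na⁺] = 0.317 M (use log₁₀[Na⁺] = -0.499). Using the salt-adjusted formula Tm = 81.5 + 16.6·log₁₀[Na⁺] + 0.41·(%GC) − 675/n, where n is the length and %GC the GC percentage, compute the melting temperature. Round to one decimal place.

90.0°C

Length n = 55. Base counts: C=24, T=5, G=15, A=11
G+C = 39, so %GC = 39/55 × 100 = 70.909%
Salt term: 16.6 × (-0.499) = -8.283
GC term: 0.41 × 70.909 = 29.073; length term: −675/55 = −12.273
Tm = 81.5 + (-8.283) + 29.073 − 12.273 = 90.017 → 90.0°C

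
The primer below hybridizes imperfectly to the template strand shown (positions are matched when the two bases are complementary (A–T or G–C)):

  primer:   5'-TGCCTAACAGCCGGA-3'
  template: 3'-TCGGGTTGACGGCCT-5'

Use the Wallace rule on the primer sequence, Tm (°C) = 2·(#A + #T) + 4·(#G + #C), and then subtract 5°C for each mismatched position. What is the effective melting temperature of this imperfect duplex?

33°C

Primer base counts: A=4, T=2, G=4, C=5 → A+T=6, G+C=9
Perfect-match Tm = 2(6) + 4(9) = 12 + 36 = 48°C
Mismatches (positions where the bases are not complementary): 3 (at positions 1, 5, 9)
Effective Tm = 48 − 3×5 = 48 − 15 = 33°C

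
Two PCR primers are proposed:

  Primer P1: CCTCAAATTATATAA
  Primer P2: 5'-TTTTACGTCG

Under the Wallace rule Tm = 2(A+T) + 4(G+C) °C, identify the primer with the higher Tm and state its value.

Primer P1, 36°C

Primer P1: A+T=12, G+C=3 → Tm = 2(12)+4(3) = 36°C
Primer P2: A+T=6, G+C=4 → Tm = 2(6)+4(4) = 28°C
36°C vs 28°C → primer P1 is higher.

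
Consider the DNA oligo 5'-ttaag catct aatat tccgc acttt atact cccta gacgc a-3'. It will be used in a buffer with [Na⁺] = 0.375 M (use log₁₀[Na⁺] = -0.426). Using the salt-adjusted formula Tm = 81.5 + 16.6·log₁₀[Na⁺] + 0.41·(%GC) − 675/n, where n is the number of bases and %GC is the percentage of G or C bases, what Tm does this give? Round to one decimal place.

74.0°C

Length n = 41. Scanning the sequence gives A=12, C=12, T=13, G=4.
G+C = 16, so %GC = 16/41 × 100 = 39.024%
Salt term: 16.6 × (-0.426) = -7.072
GC term: 0.41 × 39.024 = 16; length term: −675/41 = −16.463
Tm = 81.5 + (-7.072) + 16 − 16.463 = 73.965 → 74.0°C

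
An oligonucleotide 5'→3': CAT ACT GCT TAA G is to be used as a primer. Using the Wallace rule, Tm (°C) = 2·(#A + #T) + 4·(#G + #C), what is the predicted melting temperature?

Scanning the sequence gives A=4, C=3, T=4, G=2.
So N_AT = 8 and N_GC = 5.
Tm = 4·5 + 2·8 = 20 + 16 = 36°C

36°C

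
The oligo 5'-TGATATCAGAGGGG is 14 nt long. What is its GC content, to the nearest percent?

50%

Counting bases: T=3, A=4, C=1, G=6
G+C = 6 + 1 = 7 out of 14 bases
%GC = 7/14 × 100 = 50% ≈ 50%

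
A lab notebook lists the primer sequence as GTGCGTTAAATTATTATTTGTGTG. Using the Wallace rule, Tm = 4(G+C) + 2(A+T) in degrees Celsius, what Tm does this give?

A=5, T=12, C=1, G=6
AT pairs contribute 17, GC pairs contribute 7.
Tm = 2(17) + 4(7) = 34 + 28 = 62°C

62°C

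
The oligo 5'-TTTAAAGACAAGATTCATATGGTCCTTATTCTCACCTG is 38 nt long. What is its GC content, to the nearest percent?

34%

Scanning the sequence gives C=8, A=11, G=5, T=14.
G+C = 5 + 8 = 13 out of 38 bases
%GC = 13/38 × 100 = 34.21% ≈ 34%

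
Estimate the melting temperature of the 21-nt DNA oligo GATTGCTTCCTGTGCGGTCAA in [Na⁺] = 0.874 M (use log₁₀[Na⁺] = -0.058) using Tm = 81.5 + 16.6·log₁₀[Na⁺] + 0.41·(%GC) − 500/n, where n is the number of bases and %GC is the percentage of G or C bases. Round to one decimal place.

Length n = 21. Base counts: A=3, T=7, G=6, C=5
G+C = 11, so %GC = 11/21 × 100 = 52.381%
Salt term: 16.6 × (-0.058) = -0.963
GC term: 0.41 × 52.381 = 21.476; length term: −500/21 = −23.81
Tm = 81.5 + (-0.963) + 21.476 − 23.81 = 78.203 → 78.2°C

78.2°C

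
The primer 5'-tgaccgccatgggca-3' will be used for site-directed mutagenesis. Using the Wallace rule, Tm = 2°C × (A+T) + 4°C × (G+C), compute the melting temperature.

50°C

T=2, A=3, C=5, G=5
So N_AT = 5 and N_GC = 10.
Tm = 2(5) + 4(10) = 10 + 40 = 50°C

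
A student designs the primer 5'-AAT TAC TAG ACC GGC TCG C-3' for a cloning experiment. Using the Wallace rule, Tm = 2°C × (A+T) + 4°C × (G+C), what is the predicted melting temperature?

58°C

Counting bases: G=4, T=4, C=6, A=5
AT pairs contribute 9, GC pairs contribute 10.
Tm = 2(9) + 4(10) = 18 + 40 = 58°C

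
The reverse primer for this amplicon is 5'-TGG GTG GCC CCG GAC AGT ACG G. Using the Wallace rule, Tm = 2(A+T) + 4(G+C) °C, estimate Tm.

76°C

Counting bases: A=3, C=6, T=3, G=10
So N_AT = 6 and N_GC = 16.
Tm = 2×6 + 4×16 = 76°C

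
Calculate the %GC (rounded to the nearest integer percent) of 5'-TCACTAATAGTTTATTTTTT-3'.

Counting bases: A=5, G=1, C=2, T=12
G+C = 1 + 2 = 3 out of 20 bases
%GC = 3/20 × 100 = 15% ≈ 15%

15%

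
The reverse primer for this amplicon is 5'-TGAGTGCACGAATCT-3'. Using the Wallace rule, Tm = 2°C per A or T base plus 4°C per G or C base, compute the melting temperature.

C=3, T=4, G=4, A=4
So N_AT = 8 and N_GC = 7.
Tm = 2×8 + 4×7 = 44°C

44°C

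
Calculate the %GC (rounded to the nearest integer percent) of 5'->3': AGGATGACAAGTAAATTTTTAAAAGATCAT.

Counting bases: T=9, G=5, C=2, A=14
G+C = 5 + 2 = 7 out of 30 bases
%GC = 7/30 × 100 = 23.33% ≈ 23%

23%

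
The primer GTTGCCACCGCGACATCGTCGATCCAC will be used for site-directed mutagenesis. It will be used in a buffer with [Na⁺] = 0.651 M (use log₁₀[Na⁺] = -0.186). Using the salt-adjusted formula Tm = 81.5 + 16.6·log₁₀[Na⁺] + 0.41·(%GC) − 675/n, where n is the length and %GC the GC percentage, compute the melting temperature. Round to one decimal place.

79.2°C

Length n = 27. Base counts: G=6, C=11, A=5, T=5
G+C = 17, so %GC = 17/27 × 100 = 62.963%
Salt term: 16.6 × (-0.186) = -3.088
GC term: 0.41 × 62.963 = 25.815; length term: −675/27 = −25
Tm = 81.5 + (-3.088) + 25.815 − 25 = 79.227 → 79.2°C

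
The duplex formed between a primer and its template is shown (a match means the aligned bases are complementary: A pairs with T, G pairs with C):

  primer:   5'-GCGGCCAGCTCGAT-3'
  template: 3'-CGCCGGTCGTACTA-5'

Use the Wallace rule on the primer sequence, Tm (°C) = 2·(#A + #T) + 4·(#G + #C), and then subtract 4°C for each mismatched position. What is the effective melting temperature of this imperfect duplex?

Primer base counts: A=2, T=2, G=5, C=5 → A+T=4, G+C=10
Perfect-match Tm = 2(4) + 4(10) = 8 + 40 = 48°C
Mismatches (positions where the bases are not complementary): 2 (at positions 10, 11)
Effective Tm = 48 − 2×4 = 48 − 8 = 40°C

40°C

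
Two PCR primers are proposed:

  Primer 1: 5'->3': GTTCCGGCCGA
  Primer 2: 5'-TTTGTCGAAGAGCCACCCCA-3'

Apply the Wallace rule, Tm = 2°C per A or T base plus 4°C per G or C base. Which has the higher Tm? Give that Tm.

Primer 2, 62°C

Primer 1: A+T=3, G+C=8 → Tm = 2(3)+4(8) = 38°C
Primer 2: A+T=9, G+C=11 → Tm = 2(9)+4(11) = 62°C
38°C vs 62°C → primer 2 is higher.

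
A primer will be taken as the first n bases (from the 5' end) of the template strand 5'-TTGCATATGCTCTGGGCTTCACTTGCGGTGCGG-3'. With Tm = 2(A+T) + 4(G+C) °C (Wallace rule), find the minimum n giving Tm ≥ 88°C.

First 28 bases: TTGCATATGCTCTGGGCTTCACTTGCGG → Tm = 86°C (< 88°C)
First 29 bases: TTGCATATGCTCTGGGCTTCACTTGCGGT → Tm = 88°C (≥ 88°C)
Each additional base adds 2°C (A/T) or 4°C (G/C), so Tm is non-decreasing in n; n = 29 is the first length to reach 88°C.

n = 29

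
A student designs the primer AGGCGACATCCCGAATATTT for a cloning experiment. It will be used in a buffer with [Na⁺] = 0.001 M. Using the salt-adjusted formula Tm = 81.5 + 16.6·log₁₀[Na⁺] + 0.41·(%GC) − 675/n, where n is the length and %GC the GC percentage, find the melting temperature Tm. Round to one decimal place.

Length n = 20. Base counts: G=4, C=5, A=6, T=5
G+C = 9, so %GC = 9/20 × 100 = 45%
Salt term: 16.6 × (-3) = -49.8
GC term: 0.41 × 45 = 18.45; length term: −675/20 = −33.75
Tm = 81.5 + (-49.8) + 18.45 − 33.75 = 16.4 → 16.4°C

16.4°C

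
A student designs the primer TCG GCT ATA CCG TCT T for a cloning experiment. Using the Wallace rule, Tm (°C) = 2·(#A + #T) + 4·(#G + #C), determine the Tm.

G=3, A=2, C=5, T=6
AT pairs contribute 8, GC pairs contribute 8.
Tm = 4·8 + 2·8 = 32 + 16 = 48°C

48°C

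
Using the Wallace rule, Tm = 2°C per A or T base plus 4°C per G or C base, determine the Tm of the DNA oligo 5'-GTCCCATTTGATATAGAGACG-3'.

Counting bases: A=6, T=6, G=5, C=4
AT pairs contribute 12, GC pairs contribute 9.
Tm = 2×12 + 4×9 = 60°C

60°C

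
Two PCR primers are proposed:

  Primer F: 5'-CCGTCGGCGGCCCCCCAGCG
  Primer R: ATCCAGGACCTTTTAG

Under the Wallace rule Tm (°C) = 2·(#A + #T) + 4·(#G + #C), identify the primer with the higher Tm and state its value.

Primer F, 76°C

Primer F: A+T=2, G+C=18 → Tm = 2(2)+4(18) = 76°C
Primer R: A+T=9, G+C=7 → Tm = 2(9)+4(7) = 46°C
76°C vs 46°C → primer F is higher.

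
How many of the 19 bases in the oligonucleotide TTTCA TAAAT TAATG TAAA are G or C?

2

Counting bases: A=9, G=1, T=8, C=1
Total G or C: 1 + 1 = 2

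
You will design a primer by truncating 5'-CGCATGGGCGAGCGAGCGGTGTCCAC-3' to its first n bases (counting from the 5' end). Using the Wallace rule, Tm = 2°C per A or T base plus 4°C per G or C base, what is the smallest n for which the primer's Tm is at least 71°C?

n = 21

First 20 bases: CGCATGGGCGAGCGAGCGGT → Tm = 70°C (< 71°C)
First 21 bases: CGCATGGGCGAGCGAGCGGTG → Tm = 74°C (≥ 71°C)
Since every base adds ≥2°C, Tm only increases with n, so the threshold is first crossed at n = 21.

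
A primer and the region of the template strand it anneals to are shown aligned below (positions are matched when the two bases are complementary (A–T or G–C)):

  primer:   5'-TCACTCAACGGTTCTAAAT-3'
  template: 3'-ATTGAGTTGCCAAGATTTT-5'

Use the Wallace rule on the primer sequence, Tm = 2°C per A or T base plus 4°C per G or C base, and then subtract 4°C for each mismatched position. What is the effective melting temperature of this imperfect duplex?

Primer base counts: A=6, T=6, G=2, C=5 → A+T=12, G+C=7
Perfect-match Tm = 2(12) + 4(7) = 24 + 28 = 52°C
Mismatches (positions where the bases are not complementary): 2 (at positions 2, 19)
Effective Tm = 52 − 2×4 = 52 − 8 = 44°C

44°C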